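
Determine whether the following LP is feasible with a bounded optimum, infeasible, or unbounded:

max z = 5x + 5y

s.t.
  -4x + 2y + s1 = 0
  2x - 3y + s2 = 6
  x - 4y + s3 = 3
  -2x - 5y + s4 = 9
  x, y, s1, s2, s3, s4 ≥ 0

Unbounded (objective can increase without bound)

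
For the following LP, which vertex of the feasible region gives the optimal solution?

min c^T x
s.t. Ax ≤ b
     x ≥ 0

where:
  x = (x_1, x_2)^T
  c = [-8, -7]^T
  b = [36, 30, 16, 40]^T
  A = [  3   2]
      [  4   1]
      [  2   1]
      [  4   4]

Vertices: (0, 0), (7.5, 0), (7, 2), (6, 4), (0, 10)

Evaluate the objective at each vertex of the feasible region:
  z(0, 0) = 0
  z(7.5, 0) = -60
  z(7, 2) = -70
  z(6, 4) = -76  ←
  z(0, 10) = -70
The minimum is at x_1 = 6, x_2 = 4.

(6, 4)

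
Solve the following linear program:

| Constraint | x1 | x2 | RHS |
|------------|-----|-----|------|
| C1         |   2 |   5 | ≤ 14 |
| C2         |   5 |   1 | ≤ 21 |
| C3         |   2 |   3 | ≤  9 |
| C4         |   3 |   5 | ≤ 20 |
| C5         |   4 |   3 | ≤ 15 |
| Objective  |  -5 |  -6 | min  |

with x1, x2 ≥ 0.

Evaluate the objective at each vertex of the feasible region:
  z(0, 0) = 0
  z(3.75, 0) = -18.75
  z(3, 1) = -21  ←
  z(0.75, 2.5) = -18.75
  z(0, 2.8) = -16.8
The minimum is at x1 = 3, x2 = 1.

x1 = 3, x2 = 1, z = -21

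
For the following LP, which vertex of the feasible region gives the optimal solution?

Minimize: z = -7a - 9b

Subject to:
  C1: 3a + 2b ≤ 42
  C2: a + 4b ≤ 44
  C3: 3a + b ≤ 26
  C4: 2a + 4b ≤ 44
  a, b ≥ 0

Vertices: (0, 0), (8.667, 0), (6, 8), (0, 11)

Evaluate the objective at each vertex of the feasible region:
  z(0, 0) = 0
  z(8.667, 0) = -60.67
  z(6, 8) = -114  ←
  z(0, 11) = -99
The minimum is at a = 6, b = 8.

(6, 8)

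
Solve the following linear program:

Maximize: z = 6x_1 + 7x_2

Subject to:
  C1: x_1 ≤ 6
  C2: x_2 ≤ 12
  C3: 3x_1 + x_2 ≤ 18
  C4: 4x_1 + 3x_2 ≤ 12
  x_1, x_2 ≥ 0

Evaluate the objective at each vertex of the feasible region:
  z(0, 0) = 0
  z(3, 0) = 18
  z(0, 4) = 28  ←
The maximum is at x_1 = 0, x_2 = 4.

x_1 = 0, x_2 = 4, z = 28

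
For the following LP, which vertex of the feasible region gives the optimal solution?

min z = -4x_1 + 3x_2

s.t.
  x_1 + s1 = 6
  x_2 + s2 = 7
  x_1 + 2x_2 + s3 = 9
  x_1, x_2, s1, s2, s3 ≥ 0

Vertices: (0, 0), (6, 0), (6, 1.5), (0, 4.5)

Evaluate the objective at each vertex of the feasible region:
  z(0, 0) = 0
  z(6, 0) = -24  ←
  z(6, 1.5) = -19.5
  z(0, 4.5) = 13.5
The minimum is at x_1 = 6, x_2 = 0.

(6, 0)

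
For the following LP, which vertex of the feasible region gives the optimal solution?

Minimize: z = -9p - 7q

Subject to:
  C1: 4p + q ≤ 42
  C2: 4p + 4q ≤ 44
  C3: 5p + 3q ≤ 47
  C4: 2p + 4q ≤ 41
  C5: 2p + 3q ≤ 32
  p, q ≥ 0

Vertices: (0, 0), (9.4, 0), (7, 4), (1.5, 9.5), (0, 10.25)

Evaluate the objective at each vertex of the feasible region:
  z(0, 0) = 0
  z(9.4, 0) = -84.6
  z(7, 4) = -91  ←
  z(1.5, 9.5) = -80
  z(0, 10.25) = -71.75
The minimum is at p = 7, q = 4.

(7, 4)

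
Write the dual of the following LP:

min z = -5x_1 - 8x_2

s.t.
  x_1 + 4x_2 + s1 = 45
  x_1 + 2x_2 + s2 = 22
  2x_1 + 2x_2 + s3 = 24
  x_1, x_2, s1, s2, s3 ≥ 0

Primal min cᵀx s.t. Ax ≤ b, x ≥ 0  →  Dual max −bᵀy s.t. Aᵀy ≥ −c, y ≥ 0.

Maximize: z = -45y1 - 22y2 - 24y3

Subject to:
  y1 + y2 + 2y3 ≥ 5
  4y1 + 2y2 + 2y3 ≥ 8
  y1, y2, y3 ≥ 0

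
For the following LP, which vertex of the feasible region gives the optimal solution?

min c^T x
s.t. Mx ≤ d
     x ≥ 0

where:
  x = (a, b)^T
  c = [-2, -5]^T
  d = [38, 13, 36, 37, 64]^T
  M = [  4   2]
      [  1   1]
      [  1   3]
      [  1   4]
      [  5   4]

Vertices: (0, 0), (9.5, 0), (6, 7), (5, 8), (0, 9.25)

Evaluate the objective at each vertex of the feasible region:
  z(0, 0) = 0
  z(9.5, 0) = -19
  z(6, 7) = -47
  z(5, 8) = -50  ←
  z(0, 9.25) = -46.25
The minimum is at a = 5, b = 8.

(5, 8)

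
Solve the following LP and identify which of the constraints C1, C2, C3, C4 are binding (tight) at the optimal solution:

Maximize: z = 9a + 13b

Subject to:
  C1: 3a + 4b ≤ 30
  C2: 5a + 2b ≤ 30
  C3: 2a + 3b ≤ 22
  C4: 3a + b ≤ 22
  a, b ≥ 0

At a = 2, b = 6, compute slack b - a·x for each constraint:
  C1: 30 − 30 = 0  (binding)
  C2: 30 − 22 = 8  (slack)
  C3: 22 − 22 = 0  (binding)
  C4: 22 − 12 = 10  (slack)

Optimal: a = 2, b = 6
Binding: C1, C3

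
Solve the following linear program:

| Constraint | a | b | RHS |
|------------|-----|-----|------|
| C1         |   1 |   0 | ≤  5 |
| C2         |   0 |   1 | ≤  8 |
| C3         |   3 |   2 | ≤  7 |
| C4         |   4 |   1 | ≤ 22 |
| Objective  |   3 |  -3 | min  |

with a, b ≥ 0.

Evaluate the objective at each vertex of the feasible region:
  z(0, 0) = 0
  z(2.333, 0) = 7
  z(0, 3.5) = -10.5  ←
The minimum is at a = 0, b = 3.5.

a = 0, b = 3.5, z = -10.5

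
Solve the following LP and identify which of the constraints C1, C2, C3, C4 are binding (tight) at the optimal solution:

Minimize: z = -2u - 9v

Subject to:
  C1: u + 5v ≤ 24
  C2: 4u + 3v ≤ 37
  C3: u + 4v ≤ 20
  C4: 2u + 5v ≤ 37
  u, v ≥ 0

At u = 4, v = 4, compute slack b - a·x for each constraint:
  C1: 24 − 24 = 0  (binding)
  C2: 37 − 28 = 9  (slack)
  C3: 20 − 20 = 0  (binding)
  C4: 37 − 28 = 9  (slack)

Optimal: u = 4, v = 4
Binding: C1, C3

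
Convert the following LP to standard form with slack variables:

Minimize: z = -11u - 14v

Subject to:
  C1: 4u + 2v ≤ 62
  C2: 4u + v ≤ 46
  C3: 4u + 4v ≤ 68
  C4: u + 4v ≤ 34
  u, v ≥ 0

min z = -11u - 14v

s.t.
  4u + 2v + s1 = 62
  4u + v + s2 = 46
  4u + 4v + s3 = 68
  u + 4v + s4 = 34
  u, v, s1, s2, s3, s4 ≥ 0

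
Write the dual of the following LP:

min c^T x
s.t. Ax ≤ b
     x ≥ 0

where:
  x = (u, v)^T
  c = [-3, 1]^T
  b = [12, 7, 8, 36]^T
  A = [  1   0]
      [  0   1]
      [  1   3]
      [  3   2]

Primal min cᵀx s.t. Ax ≤ b, x ≥ 0  →  Dual max −bᵀy s.t. Aᵀy ≥ −c, y ≥ 0.

Maximize: z = -12y1 - 7y2 - 8y3 - 36y4

Subject to:
  y1 + y3 + 3y4 ≥ 3
  y2 + 3y3 + 2y4 ≥ -1
  y1, y2, y3, y4 ≥ 0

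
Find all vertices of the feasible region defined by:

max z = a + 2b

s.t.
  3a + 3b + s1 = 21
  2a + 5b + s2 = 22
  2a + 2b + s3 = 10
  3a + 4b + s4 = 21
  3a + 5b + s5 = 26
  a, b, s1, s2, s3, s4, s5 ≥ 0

(0, 0), (5, 0), (1, 4), (0, 4.4)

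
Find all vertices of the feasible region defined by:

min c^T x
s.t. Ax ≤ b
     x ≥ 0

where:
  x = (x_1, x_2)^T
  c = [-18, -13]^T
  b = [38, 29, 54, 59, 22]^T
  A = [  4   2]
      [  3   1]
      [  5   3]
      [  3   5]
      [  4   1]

(0, 0), (5.5, 0), (3, 10), (0, 11.8)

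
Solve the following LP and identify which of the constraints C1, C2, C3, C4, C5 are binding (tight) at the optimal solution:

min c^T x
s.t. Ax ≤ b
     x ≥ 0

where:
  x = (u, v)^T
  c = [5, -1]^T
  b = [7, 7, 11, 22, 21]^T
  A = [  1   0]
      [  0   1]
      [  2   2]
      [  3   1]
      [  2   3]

At u = 0, v = 5.5, compute slack b - a·x for each constraint:
  C1: 7 − 0 = 7  (slack)
  C2: 7 − 5.5 = 1.5  (slack)
  C3: 11 − 11 = 0  (binding)
  C4: 22 − 5.5 = 16.5  (slack)
  C5: 21 − 16.5 = 4.5  (slack)

Optimal: u = 0, v = 5.5
Binding: C3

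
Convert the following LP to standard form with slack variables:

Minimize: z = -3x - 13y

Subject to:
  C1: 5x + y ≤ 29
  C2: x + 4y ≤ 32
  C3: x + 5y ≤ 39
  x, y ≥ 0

min z = -3x - 13y

s.t.
  5x + y + s1 = 29
  x + 4y + s2 = 32
  x + 5y + s3 = 39
  x, y, s1, s2, s3 ≥ 0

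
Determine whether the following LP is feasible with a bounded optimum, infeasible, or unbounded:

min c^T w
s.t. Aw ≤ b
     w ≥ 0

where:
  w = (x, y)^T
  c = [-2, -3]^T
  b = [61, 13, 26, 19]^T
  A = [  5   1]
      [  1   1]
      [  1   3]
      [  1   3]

Feasible with a bounded optimal solution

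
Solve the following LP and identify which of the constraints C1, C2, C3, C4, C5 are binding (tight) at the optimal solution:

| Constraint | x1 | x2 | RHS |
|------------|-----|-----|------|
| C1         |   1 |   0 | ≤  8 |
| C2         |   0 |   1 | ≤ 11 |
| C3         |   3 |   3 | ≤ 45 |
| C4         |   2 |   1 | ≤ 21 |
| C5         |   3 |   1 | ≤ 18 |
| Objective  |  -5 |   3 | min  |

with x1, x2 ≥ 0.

At x1 = 6, x2 = 0, compute slack b - a·x for each constraint:
  C1: 8 − 6 = 2  (slack)
  C2: 11 − 0 = 11  (slack)
  C3: 45 − 18 = 27  (slack)
  C4: 21 − 12 = 9  (slack)
  C5: 18 − 18 = 0  (binding)

Optimal: x1 = 6, x2 = 0
Binding: C5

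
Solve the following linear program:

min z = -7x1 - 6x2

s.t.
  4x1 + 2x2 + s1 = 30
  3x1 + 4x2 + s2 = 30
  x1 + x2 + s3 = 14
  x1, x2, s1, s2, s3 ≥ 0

Evaluate the objective at each vertex of the feasible region:
  z(0, 0) = 0
  z(7.5, 0) = -52.5
  z(6, 3) = -60  ←
  z(0, 7.5) = -45
The minimum is at x1 = 6, x2 = 3.

x1 = 6, x2 = 3, z = -60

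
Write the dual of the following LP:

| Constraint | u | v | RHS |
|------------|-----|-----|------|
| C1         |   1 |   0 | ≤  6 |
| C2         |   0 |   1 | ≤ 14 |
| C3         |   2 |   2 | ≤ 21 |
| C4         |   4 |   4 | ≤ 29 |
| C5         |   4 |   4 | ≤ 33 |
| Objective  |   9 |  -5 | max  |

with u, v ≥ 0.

Primal max cᵀx s.t. Ax ≤ b, x ≥ 0  →  Dual min bᵀy s.t. Aᵀy ≥ c, y ≥ 0.

Minimize: z = 6y1 + 14y2 + 21y3 + 29y4 + 33y5

Subject to:
  y1 + 2y3 + 4y4 + 4y5 ≥ 9
  y2 + 2y3 + 4y4 + 4y5 ≥ -5
  y1, y2, y3, y4, y5 ≥ 0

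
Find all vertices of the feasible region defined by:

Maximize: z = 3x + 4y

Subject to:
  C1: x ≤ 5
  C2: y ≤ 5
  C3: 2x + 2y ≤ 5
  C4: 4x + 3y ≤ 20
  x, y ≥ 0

(0, 0), (2.5, 0), (0, 2.5)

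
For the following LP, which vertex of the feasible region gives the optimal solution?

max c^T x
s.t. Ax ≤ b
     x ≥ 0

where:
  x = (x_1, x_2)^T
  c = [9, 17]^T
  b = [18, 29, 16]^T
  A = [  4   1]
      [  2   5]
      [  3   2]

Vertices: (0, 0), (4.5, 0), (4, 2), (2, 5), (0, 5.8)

Evaluate the objective at each vertex of the feasible region:
  z(0, 0) = 0
  z(4.5, 0) = 40.5
  z(4, 2) = 70
  z(2, 5) = 103  ←
  z(0, 5.8) = 98.6
The maximum is at x_1 = 2, x_2 = 5.

(2, 5)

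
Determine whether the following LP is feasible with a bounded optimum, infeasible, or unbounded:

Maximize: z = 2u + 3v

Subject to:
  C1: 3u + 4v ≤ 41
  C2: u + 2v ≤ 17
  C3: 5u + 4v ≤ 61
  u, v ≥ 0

Feasible with a bounded optimal solution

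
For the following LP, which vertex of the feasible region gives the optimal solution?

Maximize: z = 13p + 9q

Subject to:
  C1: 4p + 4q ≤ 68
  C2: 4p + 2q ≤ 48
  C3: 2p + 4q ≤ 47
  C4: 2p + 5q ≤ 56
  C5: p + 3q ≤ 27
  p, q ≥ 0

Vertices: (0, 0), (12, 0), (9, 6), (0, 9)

Evaluate the objective at each vertex of the feasible region:
  z(0, 0) = 0
  z(12, 0) = 156
  z(9, 6) = 171  ←
  z(0, 9) = 81
The maximum is at p = 9, q = 6.

(9, 6)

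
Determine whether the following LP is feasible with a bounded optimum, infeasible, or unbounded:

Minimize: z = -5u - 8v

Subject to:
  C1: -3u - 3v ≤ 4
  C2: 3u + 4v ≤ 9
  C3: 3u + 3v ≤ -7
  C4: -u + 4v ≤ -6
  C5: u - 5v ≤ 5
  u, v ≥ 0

Infeasible (no feasible solution exists)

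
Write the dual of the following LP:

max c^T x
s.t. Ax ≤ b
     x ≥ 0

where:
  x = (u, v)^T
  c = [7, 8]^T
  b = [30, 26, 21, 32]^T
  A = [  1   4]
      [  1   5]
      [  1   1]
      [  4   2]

Primal max cᵀx s.t. Ax ≤ b, x ≥ 0  →  Dual min bᵀy s.t. Aᵀy ≥ c, y ≥ 0.

Minimize: z = 30y1 + 26y2 + 21y3 + 32y4

Subject to:
  y1 + y2 + y3 + 4y4 ≥ 7
  4y1 + 5y2 + y3 + 2y4 ≥ 8
  y1, y2, y3, y4 ≥ 0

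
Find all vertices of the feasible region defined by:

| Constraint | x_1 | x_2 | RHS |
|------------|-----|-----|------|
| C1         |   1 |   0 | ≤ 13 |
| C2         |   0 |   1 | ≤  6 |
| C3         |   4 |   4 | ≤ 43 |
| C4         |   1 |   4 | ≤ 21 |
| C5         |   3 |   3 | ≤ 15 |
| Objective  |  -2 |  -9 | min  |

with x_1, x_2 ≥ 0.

(0, 0), (5, 0), (0, 5)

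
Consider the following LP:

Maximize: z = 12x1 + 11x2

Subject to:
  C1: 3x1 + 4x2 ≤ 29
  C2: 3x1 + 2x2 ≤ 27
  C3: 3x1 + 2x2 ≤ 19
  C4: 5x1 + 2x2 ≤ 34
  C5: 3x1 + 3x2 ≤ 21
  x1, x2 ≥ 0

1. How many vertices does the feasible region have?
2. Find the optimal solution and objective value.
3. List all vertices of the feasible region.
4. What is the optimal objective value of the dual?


1. 4
2. x1 = 5, x2 = 2, z = 82
3. (0, 0), (6.333, 0), (5, 2), (0, 7)
4. 82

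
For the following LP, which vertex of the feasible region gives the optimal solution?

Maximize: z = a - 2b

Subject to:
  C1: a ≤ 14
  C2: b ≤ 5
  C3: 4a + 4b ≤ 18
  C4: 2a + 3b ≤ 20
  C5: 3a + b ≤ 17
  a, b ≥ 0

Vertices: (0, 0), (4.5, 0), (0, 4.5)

Evaluate the objective at each vertex of the feasible region:
  z(0, 0) = 0
  z(4.5, 0) = 4.5  ←
  z(0, 4.5) = -9
The maximum is at a = 4.5, b = 0.

(4.5, 0)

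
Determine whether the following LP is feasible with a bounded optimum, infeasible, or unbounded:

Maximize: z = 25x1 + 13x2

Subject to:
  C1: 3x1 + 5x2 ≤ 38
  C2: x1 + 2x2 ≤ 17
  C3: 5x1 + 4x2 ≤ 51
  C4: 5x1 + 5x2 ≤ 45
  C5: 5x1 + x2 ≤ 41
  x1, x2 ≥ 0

Feasible with a bounded optimal solution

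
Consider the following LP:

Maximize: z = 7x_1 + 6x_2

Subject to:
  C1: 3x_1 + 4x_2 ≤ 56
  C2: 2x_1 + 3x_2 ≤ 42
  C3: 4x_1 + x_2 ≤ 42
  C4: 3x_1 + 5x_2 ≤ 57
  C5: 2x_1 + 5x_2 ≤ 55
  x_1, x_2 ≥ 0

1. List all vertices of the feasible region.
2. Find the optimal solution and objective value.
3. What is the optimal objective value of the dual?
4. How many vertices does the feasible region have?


1. (0, 0), (10.5, 0), (9, 6), (2, 10.2), (0, 11)
2. x_1 = 9, x_2 = 6, z = 99
3. 99
4. 5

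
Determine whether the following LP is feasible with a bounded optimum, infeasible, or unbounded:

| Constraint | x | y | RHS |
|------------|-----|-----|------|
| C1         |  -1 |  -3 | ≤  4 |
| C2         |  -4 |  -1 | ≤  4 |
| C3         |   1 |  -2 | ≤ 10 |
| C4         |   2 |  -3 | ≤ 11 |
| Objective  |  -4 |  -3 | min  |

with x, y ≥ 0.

Unbounded (objective can decrease without bound)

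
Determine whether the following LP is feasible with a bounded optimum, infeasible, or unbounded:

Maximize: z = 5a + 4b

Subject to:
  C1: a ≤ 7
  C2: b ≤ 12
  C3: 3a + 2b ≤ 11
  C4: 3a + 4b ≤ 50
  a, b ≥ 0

Feasible with a bounded optimal solution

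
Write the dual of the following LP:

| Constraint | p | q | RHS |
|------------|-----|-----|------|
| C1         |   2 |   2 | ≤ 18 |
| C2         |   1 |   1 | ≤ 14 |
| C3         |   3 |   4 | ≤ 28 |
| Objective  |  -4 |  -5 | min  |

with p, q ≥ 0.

Primal min cᵀx s.t. Ax ≤ b, x ≥ 0  →  Dual max −bᵀy s.t. Aᵀy ≥ −c, y ≥ 0.

Maximize: z = -18y1 - 14y2 - 28y3

Subject to:
  2y1 + y2 + 3y3 ≥ 4
  2y1 + y2 + 4y3 ≥ 5
  y1, y2, y3 ≥ 0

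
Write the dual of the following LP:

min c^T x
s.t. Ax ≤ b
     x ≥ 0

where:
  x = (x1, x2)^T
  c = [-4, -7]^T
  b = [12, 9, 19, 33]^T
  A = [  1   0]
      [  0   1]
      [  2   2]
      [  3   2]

Primal min cᵀx s.t. Ax ≤ b, x ≥ 0  →  Dual max −bᵀy s.t. Aᵀy ≥ −c, y ≥ 0.

Maximize: z = -12y1 - 9y2 - 19y3 - 33y4

Subject to:
  y1 + 2y3 + 3y4 ≥ 4
  y2 + 2y3 + 2y4 ≥ 7
  y1, y2, y3, y4 ≥ 0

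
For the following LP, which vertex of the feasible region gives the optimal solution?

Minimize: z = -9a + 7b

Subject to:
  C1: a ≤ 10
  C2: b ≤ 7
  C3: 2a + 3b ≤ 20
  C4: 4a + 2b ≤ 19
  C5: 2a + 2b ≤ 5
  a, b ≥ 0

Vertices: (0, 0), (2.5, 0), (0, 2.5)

Evaluate the objective at each vertex of the feasible region:
  z(0, 0) = 0
  z(2.5, 0) = -22.5  ←
  z(0, 2.5) = 17.5
The minimum is at a = 2.5, b = 0.

(2.5, 0)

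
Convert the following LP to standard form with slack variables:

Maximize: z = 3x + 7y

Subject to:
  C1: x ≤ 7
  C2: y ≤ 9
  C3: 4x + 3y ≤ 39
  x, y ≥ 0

max z = 3x + 7y

s.t.
  x + s1 = 7
  y + s2 = 9
  4x + 3y + s3 = 39
  x, y, s1, s2, s3 ≥ 0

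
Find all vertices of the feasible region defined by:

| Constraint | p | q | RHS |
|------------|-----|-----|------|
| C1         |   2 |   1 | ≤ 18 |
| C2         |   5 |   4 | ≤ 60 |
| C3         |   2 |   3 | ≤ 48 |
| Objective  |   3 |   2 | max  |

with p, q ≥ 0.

(0, 0), (9, 0), (4, 10), (0, 15)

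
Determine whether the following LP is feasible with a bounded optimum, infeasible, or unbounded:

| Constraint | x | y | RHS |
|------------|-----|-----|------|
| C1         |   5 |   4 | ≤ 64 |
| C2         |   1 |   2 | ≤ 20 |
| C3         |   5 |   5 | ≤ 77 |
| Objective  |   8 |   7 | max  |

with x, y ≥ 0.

Feasible with a bounded optimal solution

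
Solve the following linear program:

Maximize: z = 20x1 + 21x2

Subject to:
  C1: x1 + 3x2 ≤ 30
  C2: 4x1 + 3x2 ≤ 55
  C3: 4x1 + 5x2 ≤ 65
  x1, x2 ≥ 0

Evaluate the objective at each vertex of the feasible region:
  z(0, 0) = 0
  z(13.75, 0) = 275
  z(10, 5) = 305  ←
  z(6.429, 7.857) = 293.6
  z(0, 10) = 210
The maximum is at x1 = 10, x2 = 5.

x1 = 10, x2 = 5, z = 305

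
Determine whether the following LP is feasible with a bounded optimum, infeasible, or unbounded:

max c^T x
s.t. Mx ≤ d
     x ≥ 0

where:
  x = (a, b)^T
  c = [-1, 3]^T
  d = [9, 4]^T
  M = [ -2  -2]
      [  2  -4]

Unbounded (objective can increase without bound)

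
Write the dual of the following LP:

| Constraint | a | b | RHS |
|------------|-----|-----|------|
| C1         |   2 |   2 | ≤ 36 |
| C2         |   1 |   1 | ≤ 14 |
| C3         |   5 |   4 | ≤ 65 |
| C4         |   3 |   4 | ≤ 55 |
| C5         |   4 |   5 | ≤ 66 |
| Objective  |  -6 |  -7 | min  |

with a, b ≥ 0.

Primal min cᵀx s.t. Ax ≤ b, x ≥ 0  →  Dual max −bᵀy s.t. Aᵀy ≥ −c, y ≥ 0.

Maximize: z = -36y1 - 14y2 - 65y3 - 55y4 - 66y5

Subject to:
  2y1 + y2 + 5y3 + 3y4 + 4y5 ≥ 6
  2y1 + y2 + 4y3 + 4y4 + 5y5 ≥ 7
  y1, y2, y3, y4, y5 ≥ 0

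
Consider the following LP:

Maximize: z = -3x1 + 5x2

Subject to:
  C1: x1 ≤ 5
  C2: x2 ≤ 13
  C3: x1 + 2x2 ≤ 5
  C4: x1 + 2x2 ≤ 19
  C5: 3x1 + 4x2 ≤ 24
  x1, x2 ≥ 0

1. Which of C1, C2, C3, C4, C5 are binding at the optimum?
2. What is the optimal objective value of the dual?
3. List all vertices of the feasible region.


1. C3
2. 12.5
3. (0, 0), (5, 0), (0, 2.5)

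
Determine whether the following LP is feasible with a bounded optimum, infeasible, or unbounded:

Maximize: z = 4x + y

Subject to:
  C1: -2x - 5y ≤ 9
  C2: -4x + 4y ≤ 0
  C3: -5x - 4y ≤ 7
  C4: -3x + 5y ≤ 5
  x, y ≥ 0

Unbounded (objective can increase without bound)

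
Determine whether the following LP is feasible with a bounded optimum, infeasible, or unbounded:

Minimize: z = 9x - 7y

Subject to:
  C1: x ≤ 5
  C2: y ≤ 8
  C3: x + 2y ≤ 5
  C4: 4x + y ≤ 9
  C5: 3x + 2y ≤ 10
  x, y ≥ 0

Feasible with a bounded optimal solution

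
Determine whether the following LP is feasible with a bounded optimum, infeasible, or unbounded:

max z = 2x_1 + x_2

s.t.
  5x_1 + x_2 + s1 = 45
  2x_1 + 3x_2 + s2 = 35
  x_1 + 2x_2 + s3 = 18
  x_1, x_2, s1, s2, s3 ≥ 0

Feasible with a bounded optimal solution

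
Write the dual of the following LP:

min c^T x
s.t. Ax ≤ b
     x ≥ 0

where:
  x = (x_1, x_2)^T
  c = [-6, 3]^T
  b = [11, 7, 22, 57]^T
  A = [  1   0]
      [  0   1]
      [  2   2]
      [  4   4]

Primal min cᵀx s.t. Ax ≤ b, x ≥ 0  →  Dual max −bᵀy s.t. Aᵀy ≥ −c, y ≥ 0.

Maximize: z = -11y1 - 7y2 - 22y3 - 57y4

Subject to:
  y1 + 2y3 + 4y4 ≥ 6
  y2 + 2y3 + 4y4 ≥ -3
  y1, y2, y3, y4 ≥ 0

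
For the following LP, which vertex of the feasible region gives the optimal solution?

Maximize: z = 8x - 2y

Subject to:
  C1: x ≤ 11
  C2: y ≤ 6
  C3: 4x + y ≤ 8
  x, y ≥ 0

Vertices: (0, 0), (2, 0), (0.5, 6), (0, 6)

Evaluate the objective at each vertex of the feasible region:
  z(0, 0) = 0
  z(2, 0) = 16  ←
  z(0.5, 6) = -8
  z(0, 6) = -12
The maximum is at x = 2, y = 0.

(2, 0)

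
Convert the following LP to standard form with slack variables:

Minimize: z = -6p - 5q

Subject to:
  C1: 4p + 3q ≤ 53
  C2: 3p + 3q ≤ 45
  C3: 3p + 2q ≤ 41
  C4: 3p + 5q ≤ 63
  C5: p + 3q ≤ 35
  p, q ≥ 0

min z = -6p - 5q

s.t.
  4p + 3q + s1 = 53
  3p + 3q + s2 = 45
  3p + 2q + s3 = 41
  3p + 5q + s4 = 63
  p + 3q + s5 = 35
  p, q, s1, s2, s3, s4, s5 ≥ 0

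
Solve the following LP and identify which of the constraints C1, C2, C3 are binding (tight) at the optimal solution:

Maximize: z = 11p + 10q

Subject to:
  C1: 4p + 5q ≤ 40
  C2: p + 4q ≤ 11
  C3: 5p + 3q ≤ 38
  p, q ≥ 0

At p = 7, q = 1, compute slack b - a·x for each constraint:
  C1: 40 − 33 = 7  (slack)
  C2: 11 − 11 = 0  (binding)
  C3: 38 − 38 = 0  (binding)

Optimal: p = 7, q = 1
Binding: C2, C3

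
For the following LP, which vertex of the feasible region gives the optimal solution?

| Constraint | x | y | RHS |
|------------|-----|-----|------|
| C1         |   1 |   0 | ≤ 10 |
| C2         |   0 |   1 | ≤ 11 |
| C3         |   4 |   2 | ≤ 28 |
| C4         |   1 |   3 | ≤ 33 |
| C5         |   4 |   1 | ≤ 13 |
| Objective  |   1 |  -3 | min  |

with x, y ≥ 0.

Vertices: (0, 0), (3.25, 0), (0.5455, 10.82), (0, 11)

Evaluate the objective at each vertex of the feasible region:
  z(0, 0) = 0
  z(3.25, 0) = 3.25
  z(0.5455, 10.82) = -31.91
  z(0, 11) = -33  ←
The minimum is at x = 0, y = 11.

(0, 11)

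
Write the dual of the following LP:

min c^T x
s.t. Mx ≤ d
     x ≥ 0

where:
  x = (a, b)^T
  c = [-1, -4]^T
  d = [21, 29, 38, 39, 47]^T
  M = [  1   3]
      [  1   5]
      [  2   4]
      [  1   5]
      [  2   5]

Primal min cᵀx s.t. Ax ≤ b, x ≥ 0  →  Dual max −bᵀy s.t. Aᵀy ≥ −c, y ≥ 0.

Maximize: z = -21y1 - 29y2 - 38y3 - 39y4 - 47y5

Subject to:
  y1 + y2 + 2y3 + y4 + 2y5 ≥ 1
  3y1 + 5y2 + 4y3 + 5y4 + 5y5 ≥ 4
  y1, y2, y3, y4, y5 ≥ 0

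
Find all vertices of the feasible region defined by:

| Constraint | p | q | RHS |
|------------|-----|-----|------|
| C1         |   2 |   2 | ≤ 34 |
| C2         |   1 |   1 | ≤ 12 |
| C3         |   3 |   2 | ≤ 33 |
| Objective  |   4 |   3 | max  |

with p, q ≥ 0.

(0, 0), (11, 0), (9, 3), (0, 12)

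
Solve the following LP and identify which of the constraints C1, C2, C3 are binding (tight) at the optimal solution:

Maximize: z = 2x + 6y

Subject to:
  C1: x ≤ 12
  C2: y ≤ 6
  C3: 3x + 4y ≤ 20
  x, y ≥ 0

At x = 0, y = 5, compute slack b - a·x for each constraint:
  C1: 12 − 0 = 12  (slack)
  C2: 6 − 5 = 1  (slack)
  C3: 20 − 20 = 0  (binding)

Optimal: x = 0, y = 5
Binding: C3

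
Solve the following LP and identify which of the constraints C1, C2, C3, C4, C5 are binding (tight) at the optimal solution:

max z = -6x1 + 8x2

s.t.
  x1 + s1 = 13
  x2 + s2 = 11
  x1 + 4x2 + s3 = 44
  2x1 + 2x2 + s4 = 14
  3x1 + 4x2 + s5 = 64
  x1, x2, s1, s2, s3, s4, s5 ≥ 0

At x1 = 0, x2 = 7, compute slack b - a·x for each constraint:
  C1: 13 − 0 = 13  (slack)
  C2: 11 − 7 = 4  (slack)
  C3: 44 − 28 = 16  (slack)
  C4: 14 − 14 = 0  (binding)
  C5: 64 − 28 = 36  (slack)

Optimal: x1 = 0, x2 = 7
Binding: C4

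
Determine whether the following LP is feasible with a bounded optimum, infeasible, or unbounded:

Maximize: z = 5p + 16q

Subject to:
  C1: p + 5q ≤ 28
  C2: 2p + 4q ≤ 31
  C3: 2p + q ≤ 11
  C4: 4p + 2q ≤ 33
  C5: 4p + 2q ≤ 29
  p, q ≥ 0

Feasible with a bounded optimal solution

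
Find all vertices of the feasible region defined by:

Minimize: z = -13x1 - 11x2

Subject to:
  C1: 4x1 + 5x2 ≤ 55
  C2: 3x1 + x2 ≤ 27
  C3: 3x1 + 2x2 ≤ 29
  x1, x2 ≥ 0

(0, 0), (9, 0), (8.333, 2), (5, 7), (0, 11)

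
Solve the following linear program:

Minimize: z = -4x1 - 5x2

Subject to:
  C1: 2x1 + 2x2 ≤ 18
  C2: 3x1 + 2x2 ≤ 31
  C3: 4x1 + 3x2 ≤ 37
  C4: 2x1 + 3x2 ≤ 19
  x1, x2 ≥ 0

Evaluate the objective at each vertex of the feasible region:
  z(0, 0) = 0
  z(9, 0) = -36
  z(8, 1) = -37  ←
  z(0, 6.333) = -31.67
The minimum is at x1 = 8, x2 = 1.

x1 = 8, x2 = 1, z = -37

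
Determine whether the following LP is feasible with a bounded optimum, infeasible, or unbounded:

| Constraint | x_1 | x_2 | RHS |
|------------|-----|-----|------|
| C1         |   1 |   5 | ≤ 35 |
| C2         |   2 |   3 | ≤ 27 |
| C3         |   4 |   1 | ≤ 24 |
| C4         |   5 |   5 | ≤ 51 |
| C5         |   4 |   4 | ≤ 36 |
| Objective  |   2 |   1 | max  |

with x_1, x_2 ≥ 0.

Feasible with a bounded optimal solution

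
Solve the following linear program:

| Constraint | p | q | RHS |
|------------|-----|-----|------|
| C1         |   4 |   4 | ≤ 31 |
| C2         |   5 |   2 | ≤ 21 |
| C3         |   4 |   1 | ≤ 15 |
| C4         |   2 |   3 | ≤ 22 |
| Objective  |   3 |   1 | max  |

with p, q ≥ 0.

Evaluate the objective at each vertex of the feasible region:
  z(0, 0) = 0
  z(3.75, 0) = 11.25
  z(3, 3) = 12  ←
  z(1.833, 5.917) = 11.42
  z(1.25, 6.5) = 10.25
  z(0, 7.333) = 7.333
The maximum is at p = 3, q = 3.

p = 3, q = 3, z = 12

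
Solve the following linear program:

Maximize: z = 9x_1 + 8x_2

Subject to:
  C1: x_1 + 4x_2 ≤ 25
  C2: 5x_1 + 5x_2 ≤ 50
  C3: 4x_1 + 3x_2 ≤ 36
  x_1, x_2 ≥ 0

Evaluate the objective at each vertex of the feasible region:
  z(0, 0) = 0
  z(9, 0) = 81
  z(6, 4) = 86  ←
  z(5, 5) = 85
  z(0, 6.25) = 50
The maximum is at x_1 = 6, x_2 = 4.

x_1 = 6, x_2 = 4, z = 86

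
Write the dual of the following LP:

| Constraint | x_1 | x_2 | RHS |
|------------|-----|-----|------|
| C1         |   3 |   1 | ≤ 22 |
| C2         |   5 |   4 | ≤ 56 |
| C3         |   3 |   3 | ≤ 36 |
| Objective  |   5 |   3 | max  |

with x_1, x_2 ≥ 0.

Primal max cᵀx s.t. Ax ≤ b, x ≥ 0  →  Dual min bᵀy s.t. Aᵀy ≥ c, y ≥ 0.

Minimize: z = 22y1 + 56y2 + 36y3

Subject to:
  3y1 + 5y2 + 3y3 ≥ 5
  y1 + 4y2 + 3y3 ≥ 3
  y1, y2, y3 ≥ 0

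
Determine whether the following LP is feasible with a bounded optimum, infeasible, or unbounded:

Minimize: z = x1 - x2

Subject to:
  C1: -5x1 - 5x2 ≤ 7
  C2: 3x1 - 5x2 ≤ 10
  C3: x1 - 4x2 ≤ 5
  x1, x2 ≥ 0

Unbounded (objective can decrease without bound)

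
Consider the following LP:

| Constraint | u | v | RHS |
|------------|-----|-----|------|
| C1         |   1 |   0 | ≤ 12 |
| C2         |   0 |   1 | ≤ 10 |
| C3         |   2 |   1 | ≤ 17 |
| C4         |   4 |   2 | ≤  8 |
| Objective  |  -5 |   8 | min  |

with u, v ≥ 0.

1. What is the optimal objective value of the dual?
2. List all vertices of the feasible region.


1. -10
2. (0, 0), (2, 0), (0, 4)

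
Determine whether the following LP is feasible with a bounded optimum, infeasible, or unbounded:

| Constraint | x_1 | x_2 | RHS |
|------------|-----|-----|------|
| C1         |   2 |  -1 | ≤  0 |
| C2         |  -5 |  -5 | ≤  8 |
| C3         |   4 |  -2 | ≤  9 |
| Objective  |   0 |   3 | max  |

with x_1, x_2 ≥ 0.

Unbounded (objective can increase without bound)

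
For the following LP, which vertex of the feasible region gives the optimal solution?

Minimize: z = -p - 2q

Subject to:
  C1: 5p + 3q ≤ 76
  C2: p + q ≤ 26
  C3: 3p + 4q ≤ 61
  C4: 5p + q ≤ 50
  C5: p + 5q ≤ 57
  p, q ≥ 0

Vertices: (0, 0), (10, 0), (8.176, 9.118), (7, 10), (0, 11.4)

Evaluate the objective at each vertex of the feasible region:
  z(0, 0) = 0
  z(10, 0) = -10
  z(8.176, 9.118) = -26.41
  z(7, 10) = -27  ←
  z(0, 11.4) = -22.8
The minimum is at p = 7, q = 10.

(7, 10)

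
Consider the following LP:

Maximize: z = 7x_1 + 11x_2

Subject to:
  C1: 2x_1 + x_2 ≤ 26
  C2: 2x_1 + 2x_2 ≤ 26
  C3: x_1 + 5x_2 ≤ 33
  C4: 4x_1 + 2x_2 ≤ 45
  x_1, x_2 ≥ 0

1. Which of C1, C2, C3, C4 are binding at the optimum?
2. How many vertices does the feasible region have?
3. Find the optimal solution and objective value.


1. C2, C3
2. 5
3. x_1 = 8, x_2 = 5, z = 111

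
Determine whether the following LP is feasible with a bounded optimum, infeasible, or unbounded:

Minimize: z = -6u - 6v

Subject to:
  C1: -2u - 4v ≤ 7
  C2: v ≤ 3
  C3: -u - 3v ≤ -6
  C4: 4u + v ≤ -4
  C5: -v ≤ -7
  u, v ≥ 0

Infeasible (no feasible solution exists)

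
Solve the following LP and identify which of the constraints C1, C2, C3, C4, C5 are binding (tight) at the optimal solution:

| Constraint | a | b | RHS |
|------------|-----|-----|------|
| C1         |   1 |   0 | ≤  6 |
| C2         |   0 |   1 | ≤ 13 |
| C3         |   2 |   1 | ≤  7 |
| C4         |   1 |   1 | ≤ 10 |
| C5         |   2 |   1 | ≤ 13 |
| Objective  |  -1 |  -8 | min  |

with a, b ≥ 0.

At a = 0, b = 7, compute slack b - a·x for each constraint:
  C1: 6 − 0 = 6  (slack)
  C2: 13 − 7 = 6  (slack)
  C3: 7 − 7 = 0  (binding)
  C4: 10 − 7 = 3  (slack)
  C5: 13 − 7 = 6  (slack)

Optimal: a = 0, b = 7
Binding: C3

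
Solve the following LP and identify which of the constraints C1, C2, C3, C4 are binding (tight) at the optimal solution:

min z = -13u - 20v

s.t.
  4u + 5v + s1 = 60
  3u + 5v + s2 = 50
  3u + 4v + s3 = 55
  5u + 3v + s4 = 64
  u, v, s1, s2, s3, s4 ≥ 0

At u = 10, v = 4, compute slack b - a·x for each constraint:
  C1: 60 − 60 = 0  (binding)
  C2: 50 − 50 = 0  (binding)
  C3: 55 − 46 = 9  (slack)
  C4: 64 − 62 = 2  (slack)

Optimal: u = 10, v = 4
Binding: C1, C2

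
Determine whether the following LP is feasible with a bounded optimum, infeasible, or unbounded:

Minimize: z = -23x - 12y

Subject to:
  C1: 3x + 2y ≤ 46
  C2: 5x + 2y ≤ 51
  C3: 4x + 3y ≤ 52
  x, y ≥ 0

Feasible with a bounded optimal solution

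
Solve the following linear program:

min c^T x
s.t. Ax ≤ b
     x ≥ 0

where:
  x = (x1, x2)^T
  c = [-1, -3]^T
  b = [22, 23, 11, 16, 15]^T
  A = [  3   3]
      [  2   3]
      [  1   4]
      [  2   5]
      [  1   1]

Evaluate the objective at each vertex of the feasible region:
  z(0, 0) = 0
  z(7.333, 0) = -7.333
  z(6.889, 0.4444) = -8.222
  z(3, 2) = -9  ←
  z(0, 2.75) = -8.25
The minimum is at x1 = 3, x2 = 2.

x1 = 3, x2 = 2, z = -9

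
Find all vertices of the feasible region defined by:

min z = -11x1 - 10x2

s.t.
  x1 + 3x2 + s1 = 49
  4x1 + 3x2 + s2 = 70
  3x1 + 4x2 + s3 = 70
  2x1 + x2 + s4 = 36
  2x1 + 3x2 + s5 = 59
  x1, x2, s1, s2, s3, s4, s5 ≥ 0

(0, 0), (17.5, 0), (10, 10), (2.8, 15.4), (0, 16.33)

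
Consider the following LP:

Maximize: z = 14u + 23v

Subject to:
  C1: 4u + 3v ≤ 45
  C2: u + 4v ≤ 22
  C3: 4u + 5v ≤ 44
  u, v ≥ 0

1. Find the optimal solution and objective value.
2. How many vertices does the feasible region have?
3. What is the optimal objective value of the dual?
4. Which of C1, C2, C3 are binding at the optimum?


1. u = 6, v = 4, z = 176
2. 4
3. 176
4. C2, C3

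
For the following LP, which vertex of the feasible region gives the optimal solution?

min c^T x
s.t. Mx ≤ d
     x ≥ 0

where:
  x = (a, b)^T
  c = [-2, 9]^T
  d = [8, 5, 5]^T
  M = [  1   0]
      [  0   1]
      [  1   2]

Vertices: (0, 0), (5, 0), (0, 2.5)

Evaluate the objective at each vertex of the feasible region:
  z(0, 0) = 0
  z(5, 0) = -10  ←
  z(0, 2.5) = 22.5
The minimum is at a = 5, b = 0.

(5, 0)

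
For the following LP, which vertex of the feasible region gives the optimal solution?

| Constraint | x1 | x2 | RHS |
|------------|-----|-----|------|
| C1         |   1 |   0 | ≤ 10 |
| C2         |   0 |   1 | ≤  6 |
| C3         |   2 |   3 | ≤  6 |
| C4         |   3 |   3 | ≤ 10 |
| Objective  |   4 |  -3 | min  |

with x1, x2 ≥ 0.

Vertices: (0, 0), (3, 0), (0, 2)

Evaluate the objective at each vertex of the feasible region:
  z(0, 0) = 0
  z(3, 0) = 12
  z(0, 2) = -6  ←
The minimum is at x1 = 0, x2 = 2.

(0, 2)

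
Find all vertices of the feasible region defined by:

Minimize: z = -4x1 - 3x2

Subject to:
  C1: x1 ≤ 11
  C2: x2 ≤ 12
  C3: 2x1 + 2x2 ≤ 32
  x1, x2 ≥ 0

(0, 0), (11, 0), (11, 5), (4, 12), (0, 12)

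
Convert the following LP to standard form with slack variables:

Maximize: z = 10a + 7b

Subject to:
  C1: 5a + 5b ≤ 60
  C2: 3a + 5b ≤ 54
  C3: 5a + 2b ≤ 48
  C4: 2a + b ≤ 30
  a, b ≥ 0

max z = 10a + 7b

s.t.
  5a + 5b + s1 = 60
  3a + 5b + s2 = 54
  5a + 2b + s3 = 48
  2a + b + s4 = 30
  a, b, s1, s2, s3, s4 ≥ 0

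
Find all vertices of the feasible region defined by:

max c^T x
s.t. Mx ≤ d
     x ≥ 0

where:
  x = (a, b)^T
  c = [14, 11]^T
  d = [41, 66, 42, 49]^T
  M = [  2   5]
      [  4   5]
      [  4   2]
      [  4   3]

(0, 0), (10.5, 0), (8, 5), (0, 8.2)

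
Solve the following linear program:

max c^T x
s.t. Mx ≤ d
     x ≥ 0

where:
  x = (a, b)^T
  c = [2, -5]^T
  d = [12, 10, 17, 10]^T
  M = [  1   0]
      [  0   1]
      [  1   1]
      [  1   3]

Evaluate the objective at each vertex of the feasible region:
  z(0, 0) = 0
  z(10, 0) = 20  ←
  z(0, 3.333) = -16.67
The maximum is at a = 10, b = 0.

a = 10, b = 0, z = 20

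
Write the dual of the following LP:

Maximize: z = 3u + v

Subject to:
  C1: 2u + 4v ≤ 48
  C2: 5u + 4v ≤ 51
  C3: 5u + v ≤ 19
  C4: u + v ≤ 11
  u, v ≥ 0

Primal max cᵀx s.t. Ax ≤ b, x ≥ 0  →  Dual min bᵀy s.t. Aᵀy ≥ c, y ≥ 0.

Minimize: z = 48y1 + 51y2 + 19y3 + 11y4

Subject to:
  2y1 + 5y2 + 5y3 + y4 ≥ 3
  4y1 + 4y2 + y3 + y4 ≥ 1
  y1, y2, y3, y4 ≥ 0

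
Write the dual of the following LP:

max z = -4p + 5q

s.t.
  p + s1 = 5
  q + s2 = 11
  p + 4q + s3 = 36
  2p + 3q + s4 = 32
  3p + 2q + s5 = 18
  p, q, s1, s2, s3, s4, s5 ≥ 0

Primal max cᵀx s.t. Ax ≤ b, x ≥ 0  →  Dual min bᵀy s.t. Aᵀy ≥ c, y ≥ 0.

Minimize: z = 5y1 + 11y2 + 36y3 + 32y4 + 18y5

Subject to:
  y1 + y3 + 2y4 + 3y5 ≥ -4
  y2 + 4y3 + 3y4 + 2y5 ≥ 5
  y1, y2, y3, y4, y5 ≥ 0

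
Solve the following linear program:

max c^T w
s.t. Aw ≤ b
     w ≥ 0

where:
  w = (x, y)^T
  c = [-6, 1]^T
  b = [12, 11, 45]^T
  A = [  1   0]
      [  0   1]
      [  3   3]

Evaluate the objective at each vertex of the feasible region:
  z(0, 0) = 0
  z(12, 0) = -72
  z(12, 3) = -69
  z(4, 11) = -13
  z(0, 11) = 11  ←
The maximum is at x = 0, y = 11.

x = 0, y = 11, z = 11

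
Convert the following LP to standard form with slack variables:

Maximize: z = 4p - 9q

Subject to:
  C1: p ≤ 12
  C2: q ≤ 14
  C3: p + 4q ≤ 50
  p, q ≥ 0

max z = 4p - 9q

s.t.
  p + s1 = 12
  q + s2 = 14
  p + 4q + s3 = 50
  p, q, s1, s2, s3 ≥ 0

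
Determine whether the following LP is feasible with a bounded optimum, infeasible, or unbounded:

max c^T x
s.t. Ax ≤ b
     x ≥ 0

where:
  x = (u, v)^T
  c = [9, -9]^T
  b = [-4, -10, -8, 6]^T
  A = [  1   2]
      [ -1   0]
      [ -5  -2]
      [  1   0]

Infeasible (no feasible solution exists)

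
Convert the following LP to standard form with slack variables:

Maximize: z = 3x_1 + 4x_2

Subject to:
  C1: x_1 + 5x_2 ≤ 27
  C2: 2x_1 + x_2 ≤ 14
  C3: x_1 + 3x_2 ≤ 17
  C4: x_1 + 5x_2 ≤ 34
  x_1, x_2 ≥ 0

max z = 3x_1 + 4x_2

s.t.
  x_1 + 5x_2 + s1 = 27
  2x_1 + x_2 + s2 = 14
  x_1 + 3x_2 + s3 = 17
  x_1 + 5x_2 + s4 = 34
  x_1, x_2, s1, s2, s3, s4 ≥ 0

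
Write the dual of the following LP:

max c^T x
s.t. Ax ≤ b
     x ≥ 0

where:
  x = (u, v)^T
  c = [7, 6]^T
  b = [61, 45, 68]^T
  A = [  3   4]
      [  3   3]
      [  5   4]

Primal max cᵀx s.t. Ax ≤ b, x ≥ 0  →  Dual min bᵀy s.t. Aᵀy ≥ c, y ≥ 0.

Minimize: z = 61y1 + 45y2 + 68y3

Subject to:
  3y1 + 3y2 + 5y3 ≥ 7
  4y1 + 3y2 + 4y3 ≥ 6
  y1, y2, y3 ≥ 0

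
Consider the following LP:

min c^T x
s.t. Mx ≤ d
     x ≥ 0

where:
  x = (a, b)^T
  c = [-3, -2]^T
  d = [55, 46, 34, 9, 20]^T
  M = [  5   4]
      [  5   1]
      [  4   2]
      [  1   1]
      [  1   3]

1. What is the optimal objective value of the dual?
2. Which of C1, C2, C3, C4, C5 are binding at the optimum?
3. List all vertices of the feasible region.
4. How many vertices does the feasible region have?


1. -26
2. C3, C4
3. (0, 0), (8.5, 0), (8, 1), (3.5, 5.5), (0, 6.667)
4. 5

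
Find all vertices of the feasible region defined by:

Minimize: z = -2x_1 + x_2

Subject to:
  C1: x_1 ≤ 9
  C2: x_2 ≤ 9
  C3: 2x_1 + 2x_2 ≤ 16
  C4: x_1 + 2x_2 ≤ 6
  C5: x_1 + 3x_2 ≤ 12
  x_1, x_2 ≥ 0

(0, 0), (6, 0), (0, 3)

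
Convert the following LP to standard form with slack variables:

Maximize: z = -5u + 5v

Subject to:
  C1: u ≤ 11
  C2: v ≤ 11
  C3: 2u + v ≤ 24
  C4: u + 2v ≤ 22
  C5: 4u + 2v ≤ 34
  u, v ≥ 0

max z = -5u + 5v

s.t.
  u + s1 = 11
  v + s2 = 11
  2u + v + s3 = 24
  u + 2v + s4 = 22
  4u + 2v + s5 = 34
  u, v, s1, s2, s3, s4, s5 ≥ 0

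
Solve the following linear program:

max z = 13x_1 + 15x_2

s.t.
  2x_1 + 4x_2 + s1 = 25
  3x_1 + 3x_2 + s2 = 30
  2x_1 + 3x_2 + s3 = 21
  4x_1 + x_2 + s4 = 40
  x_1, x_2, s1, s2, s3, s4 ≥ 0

Evaluate the objective at each vertex of the feasible region:
  z(0, 0) = 0
  z(10, 0) = 130
  z(9, 1) = 132  ←
  z(4.5, 4) = 118.5
  z(0, 6.25) = 93.75
The maximum is at x_1 = 9, x_2 = 1.

x_1 = 9, x_2 = 1, z = 132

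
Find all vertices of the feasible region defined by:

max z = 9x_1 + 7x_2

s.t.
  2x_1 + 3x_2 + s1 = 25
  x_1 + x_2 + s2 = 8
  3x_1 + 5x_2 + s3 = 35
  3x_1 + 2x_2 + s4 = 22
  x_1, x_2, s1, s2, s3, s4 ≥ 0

(0, 0), (7.333, 0), (6, 2), (2.5, 5.5), (0, 7)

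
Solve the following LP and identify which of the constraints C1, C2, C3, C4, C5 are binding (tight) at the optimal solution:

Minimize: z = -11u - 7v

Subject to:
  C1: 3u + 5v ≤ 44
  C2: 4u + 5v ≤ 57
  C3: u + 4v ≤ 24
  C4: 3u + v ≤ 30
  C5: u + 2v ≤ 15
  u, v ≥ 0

At u = 9, v = 3, compute slack b - a·x for each constraint:
  C1: 44 − 42 = 2  (slack)
  C2: 57 − 51 = 6  (slack)
  C3: 24 − 21 = 3  (slack)
  C4: 30 − 30 = 0  (binding)
  C5: 15 − 15 = 0  (binding)

Optimal: u = 9, v = 3
Binding: C4, C5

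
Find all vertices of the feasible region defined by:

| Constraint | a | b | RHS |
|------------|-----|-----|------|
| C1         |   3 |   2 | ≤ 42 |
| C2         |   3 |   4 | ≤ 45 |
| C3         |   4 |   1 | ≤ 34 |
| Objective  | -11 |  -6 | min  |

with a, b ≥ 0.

(0, 0), (8.5, 0), (7, 6), (0, 11.25)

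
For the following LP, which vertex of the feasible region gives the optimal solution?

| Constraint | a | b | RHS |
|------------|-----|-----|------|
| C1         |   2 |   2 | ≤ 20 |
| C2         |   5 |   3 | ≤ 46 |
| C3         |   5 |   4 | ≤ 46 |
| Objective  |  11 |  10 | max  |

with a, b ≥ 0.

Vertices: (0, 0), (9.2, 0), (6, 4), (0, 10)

Evaluate the objective at each vertex of the feasible region:
  z(0, 0) = 0
  z(9.2, 0) = 101.2
  z(6, 4) = 106  ←
  z(0, 10) = 100
The maximum is at a = 6, b = 4.

(6, 4)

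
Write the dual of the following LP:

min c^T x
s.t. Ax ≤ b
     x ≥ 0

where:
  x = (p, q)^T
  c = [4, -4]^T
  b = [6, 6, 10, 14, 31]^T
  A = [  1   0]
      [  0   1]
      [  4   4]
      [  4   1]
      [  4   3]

Primal min cᵀx s.t. Ax ≤ b, x ≥ 0  →  Dual max −bᵀy s.t. Aᵀy ≥ −c, y ≥ 0.

Maximize: z = -6y1 - 6y2 - 10y3 - 14y4 - 31y5

Subject to:
  y1 + 4y3 + 4y4 + 4y5 ≥ -4
  y2 + 4y3 + y4 + 3y5 ≥ 4
  y1, y2, y3, y4, y5 ≥ 0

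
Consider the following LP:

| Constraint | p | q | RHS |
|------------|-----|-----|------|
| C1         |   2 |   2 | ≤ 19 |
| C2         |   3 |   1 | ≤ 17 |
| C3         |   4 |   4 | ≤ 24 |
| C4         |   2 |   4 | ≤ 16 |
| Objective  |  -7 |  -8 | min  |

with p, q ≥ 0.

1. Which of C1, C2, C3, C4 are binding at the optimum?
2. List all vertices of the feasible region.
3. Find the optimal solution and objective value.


1. C3, C4
2. (0, 0), (5.667, 0), (5.5, 0.5), (4, 2), (0, 4)
3. p = 4, q = 2, z = -44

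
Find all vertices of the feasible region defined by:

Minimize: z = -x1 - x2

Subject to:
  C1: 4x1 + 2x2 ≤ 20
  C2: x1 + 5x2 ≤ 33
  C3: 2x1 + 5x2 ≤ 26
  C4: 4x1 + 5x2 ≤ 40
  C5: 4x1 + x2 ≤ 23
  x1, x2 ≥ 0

(0, 0), (5, 0), (3, 4), (0, 5.2)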